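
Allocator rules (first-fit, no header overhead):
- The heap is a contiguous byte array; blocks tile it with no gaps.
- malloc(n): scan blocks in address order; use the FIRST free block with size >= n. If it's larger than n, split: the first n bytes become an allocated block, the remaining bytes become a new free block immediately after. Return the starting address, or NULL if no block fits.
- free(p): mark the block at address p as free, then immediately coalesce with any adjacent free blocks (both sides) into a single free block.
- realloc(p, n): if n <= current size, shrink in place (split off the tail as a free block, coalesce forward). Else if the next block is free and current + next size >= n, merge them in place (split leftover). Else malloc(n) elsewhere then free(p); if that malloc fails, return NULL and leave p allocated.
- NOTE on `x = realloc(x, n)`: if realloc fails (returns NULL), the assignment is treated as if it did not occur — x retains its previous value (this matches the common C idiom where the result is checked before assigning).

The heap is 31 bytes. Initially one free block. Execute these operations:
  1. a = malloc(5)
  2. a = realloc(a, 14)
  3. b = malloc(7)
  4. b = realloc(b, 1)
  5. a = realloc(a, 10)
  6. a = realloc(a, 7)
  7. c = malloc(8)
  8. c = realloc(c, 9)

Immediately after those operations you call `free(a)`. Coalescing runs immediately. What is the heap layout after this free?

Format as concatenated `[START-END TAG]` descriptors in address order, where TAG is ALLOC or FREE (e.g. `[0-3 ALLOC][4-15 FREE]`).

Op 1: a = malloc(5) -> a = 0; heap: [0-4 ALLOC][5-30 FREE]
Op 2: a = realloc(a, 14) -> a = 0; heap: [0-13 ALLOC][14-30 FREE]
Op 3: b = malloc(7) -> b = 14; heap: [0-13 ALLOC][14-20 ALLOC][21-30 FREE]
Op 4: b = realloc(b, 1) -> b = 14; heap: [0-13 ALLOC][14-14 ALLOC][15-30 FREE]
Op 5: a = realloc(a, 10) -> a = 0; heap: [0-9 ALLOC][10-13 FREE][14-14 ALLOC][15-30 FREE]
Op 6: a = realloc(a, 7) -> a = 0; heap: [0-6 ALLOC][7-13 FREE][14-14 ALLOC][15-30 FREE]
Op 7: c = malloc(8) -> c = 15; heap: [0-6 ALLOC][7-13 FREE][14-14 ALLOC][15-22 ALLOC][23-30 FREE]
Op 8: c = realloc(c, 9) -> c = 15; heap: [0-6 ALLOC][7-13 FREE][14-14 ALLOC][15-23 ALLOC][24-30 FREE]
free(a): a = 0 -> block [0-6 ALLOC]; mark free, coalesce with adjacent free neighbors -> [0-13 FREE][14-14 ALLOC][15-23 ALLOC][24-30 FREE]

Answer: [0-13 FREE][14-14 ALLOC][15-23 ALLOC][24-30 FREE]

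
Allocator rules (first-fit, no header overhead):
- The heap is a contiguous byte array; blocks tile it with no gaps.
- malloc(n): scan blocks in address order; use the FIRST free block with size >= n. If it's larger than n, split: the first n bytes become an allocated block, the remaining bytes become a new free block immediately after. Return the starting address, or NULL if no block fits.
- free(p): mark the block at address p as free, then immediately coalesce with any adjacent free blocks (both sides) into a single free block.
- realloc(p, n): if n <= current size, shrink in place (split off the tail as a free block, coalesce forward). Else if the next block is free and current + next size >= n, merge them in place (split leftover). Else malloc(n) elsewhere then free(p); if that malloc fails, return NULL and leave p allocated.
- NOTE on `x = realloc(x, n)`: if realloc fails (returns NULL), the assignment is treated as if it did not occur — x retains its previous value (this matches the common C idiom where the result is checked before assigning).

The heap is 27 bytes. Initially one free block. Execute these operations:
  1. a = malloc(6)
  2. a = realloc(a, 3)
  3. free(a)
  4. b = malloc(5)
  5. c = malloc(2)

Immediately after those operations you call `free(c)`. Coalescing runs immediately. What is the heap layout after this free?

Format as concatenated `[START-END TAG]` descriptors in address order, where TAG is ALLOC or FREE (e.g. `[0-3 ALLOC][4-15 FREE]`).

Answer: [0-4 ALLOC][5-26 FREE]

Derivation:
Op 1: a = malloc(6) -> a = 0; heap: [0-5 ALLOC][6-26 FREE]
Op 2: a = realloc(a, 3) -> a = 0; heap: [0-2 ALLOC][3-26 FREE]
Op 3: free(a) -> (freed a); heap: [0-26 FREE]
Op 4: b = malloc(5) -> b = 0; heap: [0-4 ALLOC][5-26 FREE]
Op 5: c = malloc(2) -> c = 5; heap: [0-4 ALLOC][5-6 ALLOC][7-26 FREE]
free(c): c = 5 -> block [5-6 ALLOC]; mark free, coalesce with adjacent free neighbors -> [0-4 ALLOC][5-26 FREE]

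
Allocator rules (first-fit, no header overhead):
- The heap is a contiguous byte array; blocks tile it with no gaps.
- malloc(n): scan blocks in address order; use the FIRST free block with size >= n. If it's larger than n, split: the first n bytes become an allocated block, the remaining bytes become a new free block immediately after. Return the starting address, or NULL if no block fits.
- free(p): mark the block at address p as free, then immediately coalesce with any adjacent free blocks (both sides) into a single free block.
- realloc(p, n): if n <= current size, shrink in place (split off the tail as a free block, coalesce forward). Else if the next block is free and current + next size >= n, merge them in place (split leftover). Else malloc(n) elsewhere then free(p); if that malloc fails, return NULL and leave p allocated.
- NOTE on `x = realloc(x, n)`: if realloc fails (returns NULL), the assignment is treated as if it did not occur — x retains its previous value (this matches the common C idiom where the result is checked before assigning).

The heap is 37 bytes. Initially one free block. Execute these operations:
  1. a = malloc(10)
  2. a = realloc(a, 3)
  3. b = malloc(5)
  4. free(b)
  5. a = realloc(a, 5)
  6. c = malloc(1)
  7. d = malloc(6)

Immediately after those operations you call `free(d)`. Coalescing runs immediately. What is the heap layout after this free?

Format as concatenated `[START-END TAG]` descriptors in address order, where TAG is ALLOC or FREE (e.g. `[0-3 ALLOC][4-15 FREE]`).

Op 1: a = malloc(10) -> a = 0; heap: [0-9 ALLOC][10-36 FREE]
Op 2: a = realloc(a, 3) -> a = 0; heap: [0-2 ALLOC][3-36 FREE]
Op 3: b = malloc(5) -> b = 3; heap: [0-2 ALLOC][3-7 ALLOC][8-36 FREE]
Op 4: free(b) -> (freed b); heap: [0-2 ALLOC][3-36 FREE]
Op 5: a = realloc(a, 5) -> a = 0; heap: [0-4 ALLOC][5-36 FREE]
Op 6: c = malloc(1) -> c = 5; heap: [0-4 ALLOC][5-5 ALLOC][6-36 FREE]
Op 7: d = malloc(6) -> d = 6; heap: [0-4 ALLOC][5-5 ALLOC][6-11 ALLOC][12-36 FREE]
free(d): d = 6 -> block [6-11 ALLOC]; mark free, coalesce with adjacent free neighbors -> [0-4 ALLOC][5-5 ALLOC][6-36 FREE]

Answer: [0-4 ALLOC][5-5 ALLOC][6-36 FREE]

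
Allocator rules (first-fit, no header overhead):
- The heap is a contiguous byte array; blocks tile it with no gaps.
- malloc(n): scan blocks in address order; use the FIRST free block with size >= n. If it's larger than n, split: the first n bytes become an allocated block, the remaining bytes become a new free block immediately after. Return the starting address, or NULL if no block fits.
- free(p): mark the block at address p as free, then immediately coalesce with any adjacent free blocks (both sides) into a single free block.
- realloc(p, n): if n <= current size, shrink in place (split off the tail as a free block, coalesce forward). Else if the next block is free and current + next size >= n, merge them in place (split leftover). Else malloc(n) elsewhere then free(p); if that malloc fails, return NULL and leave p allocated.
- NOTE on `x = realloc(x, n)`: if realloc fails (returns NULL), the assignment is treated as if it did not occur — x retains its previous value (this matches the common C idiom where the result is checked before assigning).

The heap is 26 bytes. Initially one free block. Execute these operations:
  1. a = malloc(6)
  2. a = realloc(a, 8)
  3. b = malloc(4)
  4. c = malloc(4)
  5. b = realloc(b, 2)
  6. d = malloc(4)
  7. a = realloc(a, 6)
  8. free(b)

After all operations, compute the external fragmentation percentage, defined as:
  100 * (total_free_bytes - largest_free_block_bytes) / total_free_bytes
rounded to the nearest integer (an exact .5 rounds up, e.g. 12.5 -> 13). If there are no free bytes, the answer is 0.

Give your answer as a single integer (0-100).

Answer: 50

Derivation:
Op 1: a = malloc(6) -> a = 0; heap: [0-5 ALLOC][6-25 FREE]
Op 2: a = realloc(a, 8) -> a = 0; heap: [0-7 ALLOC][8-25 FREE]
Op 3: b = malloc(4) -> b = 8; heap: [0-7 ALLOC][8-11 ALLOC][12-25 FREE]
Op 4: c = malloc(4) -> c = 12; heap: [0-7 ALLOC][8-11 ALLOC][12-15 ALLOC][16-25 FREE]
Op 5: b = realloc(b, 2) -> b = 8; heap: [0-7 ALLOC][8-9 ALLOC][10-11 FREE][12-15 ALLOC][16-25 FREE]
Op 6: d = malloc(4) -> d = 16; heap: [0-7 ALLOC][8-9 ALLOC][10-11 FREE][12-15 ALLOC][16-19 ALLOC][20-25 FREE]
Op 7: a = realloc(a, 6) -> a = 0; heap: [0-5 ALLOC][6-7 FREE][8-9 ALLOC][10-11 FREE][12-15 ALLOC][16-19 ALLOC][20-25 FREE]
Op 8: free(b) -> (freed b); heap: [0-5 ALLOC][6-11 FREE][12-15 ALLOC][16-19 ALLOC][20-25 FREE]
Free blocks: [6 6] total_free=12 largest=6 -> 100*(12-6)/12 = 600/12 = 50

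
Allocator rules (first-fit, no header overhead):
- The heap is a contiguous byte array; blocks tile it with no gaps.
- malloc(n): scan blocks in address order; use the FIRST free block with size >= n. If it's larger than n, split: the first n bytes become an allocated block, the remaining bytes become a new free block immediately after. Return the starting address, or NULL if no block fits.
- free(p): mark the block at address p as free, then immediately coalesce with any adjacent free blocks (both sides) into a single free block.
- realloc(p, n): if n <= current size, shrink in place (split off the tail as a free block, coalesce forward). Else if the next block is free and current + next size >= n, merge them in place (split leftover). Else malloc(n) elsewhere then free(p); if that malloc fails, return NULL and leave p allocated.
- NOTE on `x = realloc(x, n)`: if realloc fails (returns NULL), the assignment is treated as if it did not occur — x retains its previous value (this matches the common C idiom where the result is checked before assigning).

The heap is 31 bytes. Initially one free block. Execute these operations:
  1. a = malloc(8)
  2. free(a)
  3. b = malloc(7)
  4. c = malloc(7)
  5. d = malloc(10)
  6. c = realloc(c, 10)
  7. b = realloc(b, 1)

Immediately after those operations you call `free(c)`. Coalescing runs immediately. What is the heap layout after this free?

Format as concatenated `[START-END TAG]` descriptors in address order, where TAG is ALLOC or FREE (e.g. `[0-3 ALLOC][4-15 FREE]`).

Answer: [0-0 ALLOC][1-13 FREE][14-23 ALLOC][24-30 FREE]

Derivation:
Op 1: a = malloc(8) -> a = 0; heap: [0-7 ALLOC][8-30 FREE]
Op 2: free(a) -> (freed a); heap: [0-30 FREE]
Op 3: b = malloc(7) -> b = 0; heap: [0-6 ALLOC][7-30 FREE]
Op 4: c = malloc(7) -> c = 7; heap: [0-6 ALLOC][7-13 ALLOC][14-30 FREE]
Op 5: d = malloc(10) -> d = 14; heap: [0-6 ALLOC][7-13 ALLOC][14-23 ALLOC][24-30 FREE]
Op 6: c = realloc(c, 10) -> NULL (c unchanged); heap: [0-6 ALLOC][7-13 ALLOC][14-23 ALLOC][24-30 FREE]
Op 7: b = realloc(b, 1) -> b = 0; heap: [0-0 ALLOC][1-6 FREE][7-13 ALLOC][14-23 ALLOC][24-30 FREE]
free(c): c = 7 -> block [7-13 ALLOC]; mark free, coalesce with adjacent free neighbors -> [0-0 ALLOC][1-13 FREE][14-23 ALLOC][24-30 FREE]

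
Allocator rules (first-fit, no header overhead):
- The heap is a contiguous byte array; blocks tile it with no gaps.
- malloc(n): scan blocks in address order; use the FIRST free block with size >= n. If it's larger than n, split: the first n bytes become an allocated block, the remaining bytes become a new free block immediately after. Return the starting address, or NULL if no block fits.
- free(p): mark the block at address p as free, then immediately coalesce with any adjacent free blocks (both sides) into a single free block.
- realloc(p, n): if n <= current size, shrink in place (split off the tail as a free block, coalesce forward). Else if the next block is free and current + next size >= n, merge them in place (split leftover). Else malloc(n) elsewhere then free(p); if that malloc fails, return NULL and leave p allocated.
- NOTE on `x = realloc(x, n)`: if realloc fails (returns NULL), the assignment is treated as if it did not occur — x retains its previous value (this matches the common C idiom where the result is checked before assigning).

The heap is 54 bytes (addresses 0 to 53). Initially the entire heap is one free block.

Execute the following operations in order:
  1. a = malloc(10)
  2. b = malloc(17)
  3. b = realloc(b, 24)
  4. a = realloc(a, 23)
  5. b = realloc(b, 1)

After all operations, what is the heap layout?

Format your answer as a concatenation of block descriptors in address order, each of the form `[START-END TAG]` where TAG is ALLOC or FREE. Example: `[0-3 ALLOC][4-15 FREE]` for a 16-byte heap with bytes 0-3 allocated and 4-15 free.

Op 1: a = malloc(10) -> a = 0; heap: [0-9 ALLOC][10-53 FREE]
Op 2: b = malloc(17) -> b = 10; heap: [0-9 ALLOC][10-26 ALLOC][27-53 FREE]
Op 3: b = realloc(b, 24) -> b = 10; heap: [0-9 ALLOC][10-33 ALLOC][34-53 FREE]
Op 4: a = realloc(a, 23) -> NULL (a unchanged); heap: [0-9 ALLOC][10-33 ALLOC][34-53 FREE]
Op 5: b = realloc(b, 1) -> b = 10; heap: [0-9 ALLOC][10-10 ALLOC][11-53 FREE]

Answer: [0-9 ALLOC][10-10 ALLOC][11-53 FREE]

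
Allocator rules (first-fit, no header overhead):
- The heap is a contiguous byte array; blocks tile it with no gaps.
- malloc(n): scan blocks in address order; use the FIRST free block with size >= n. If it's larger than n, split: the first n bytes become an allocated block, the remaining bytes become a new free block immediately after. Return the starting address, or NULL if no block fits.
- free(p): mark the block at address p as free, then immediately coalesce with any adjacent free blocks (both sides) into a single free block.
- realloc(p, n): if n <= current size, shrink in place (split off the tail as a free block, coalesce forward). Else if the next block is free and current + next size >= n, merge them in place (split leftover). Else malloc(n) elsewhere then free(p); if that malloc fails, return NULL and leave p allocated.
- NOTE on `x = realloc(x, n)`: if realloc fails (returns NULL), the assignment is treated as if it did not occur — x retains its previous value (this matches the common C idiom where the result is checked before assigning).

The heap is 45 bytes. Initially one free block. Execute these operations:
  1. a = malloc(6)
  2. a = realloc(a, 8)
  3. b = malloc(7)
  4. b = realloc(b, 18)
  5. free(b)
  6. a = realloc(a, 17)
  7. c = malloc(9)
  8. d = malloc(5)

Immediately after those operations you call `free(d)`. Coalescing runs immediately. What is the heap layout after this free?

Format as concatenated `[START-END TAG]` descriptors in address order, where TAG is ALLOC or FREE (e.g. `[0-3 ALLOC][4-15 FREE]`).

Answer: [0-16 ALLOC][17-25 ALLOC][26-44 FREE]

Derivation:
Op 1: a = malloc(6) -> a = 0; heap: [0-5 ALLOC][6-44 FREE]
Op 2: a = realloc(a, 8) -> a = 0; heap: [0-7 ALLOC][8-44 FREE]
Op 3: b = malloc(7) -> b = 8; heap: [0-7 ALLOC][8-14 ALLOC][15-44 FREE]
Op 4: b = realloc(b, 18) -> b = 8; heap: [0-7 ALLOC][8-25 ALLOC][26-44 FREE]
Op 5: free(b) -> (freed b); heap: [0-7 ALLOC][8-44 FREE]
Op 6: a = realloc(a, 17) -> a = 0; heap: [0-16 ALLOC][17-44 FREE]
Op 7: c = malloc(9) -> c = 17; heap: [0-16 ALLOC][17-25 ALLOC][26-44 FREE]
Op 8: d = malloc(5) -> d = 26; heap: [0-16 ALLOC][17-25 ALLOC][26-30 ALLOC][31-44 FREE]
free(d): d = 26 -> block [26-30 ALLOC]; mark free, coalesce with adjacent free neighbors -> [0-16 ALLOC][17-25 ALLOC][26-44 FREE]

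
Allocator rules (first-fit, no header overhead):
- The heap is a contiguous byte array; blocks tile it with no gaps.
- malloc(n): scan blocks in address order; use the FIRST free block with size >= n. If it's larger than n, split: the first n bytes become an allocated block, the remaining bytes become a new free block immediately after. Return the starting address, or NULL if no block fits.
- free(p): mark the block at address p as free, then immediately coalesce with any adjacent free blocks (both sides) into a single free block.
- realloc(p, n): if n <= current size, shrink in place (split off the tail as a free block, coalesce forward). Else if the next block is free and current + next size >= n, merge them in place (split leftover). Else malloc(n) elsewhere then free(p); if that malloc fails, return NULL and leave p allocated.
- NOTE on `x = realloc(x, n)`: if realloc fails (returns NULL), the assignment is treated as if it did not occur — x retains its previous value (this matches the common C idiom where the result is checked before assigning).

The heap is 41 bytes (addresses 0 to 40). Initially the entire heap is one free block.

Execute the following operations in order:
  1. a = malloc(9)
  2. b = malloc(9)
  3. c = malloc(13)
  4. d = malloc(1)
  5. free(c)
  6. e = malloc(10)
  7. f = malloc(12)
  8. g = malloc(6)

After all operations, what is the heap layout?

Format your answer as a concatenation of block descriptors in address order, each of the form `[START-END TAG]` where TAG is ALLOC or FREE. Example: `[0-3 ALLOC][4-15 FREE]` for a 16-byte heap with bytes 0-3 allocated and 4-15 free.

Answer: [0-8 ALLOC][9-17 ALLOC][18-27 ALLOC][28-30 FREE][31-31 ALLOC][32-37 ALLOC][38-40 FREE]

Derivation:
Op 1: a = malloc(9) -> a = 0; heap: [0-8 ALLOC][9-40 FREE]
Op 2: b = malloc(9) -> b = 9; heap: [0-8 ALLOC][9-17 ALLOC][18-40 FREE]
Op 3: c = malloc(13) -> c = 18; heap: [0-8 ALLOC][9-17 ALLOC][18-30 ALLOC][31-40 FREE]
Op 4: d = malloc(1) -> d = 31; heap: [0-8 ALLOC][9-17 ALLOC][18-30 ALLOC][31-31 ALLOC][32-40 FREE]
Op 5: free(c) -> (freed c); heap: [0-8 ALLOC][9-17 ALLOC][18-30 FREE][31-31 ALLOC][32-40 FREE]
Op 6: e = malloc(10) -> e = 18; heap: [0-8 ALLOC][9-17 ALLOC][18-27 ALLOC][28-30 FREE][31-31 ALLOC][32-40 FREE]
Op 7: f = malloc(12) -> f = NULL; heap: [0-8 ALLOC][9-17 ALLOC][18-27 ALLOC][28-30 FREE][31-31 ALLOC][32-40 FREE]
Op 8: g = malloc(6) -> g = 32; heap: [0-8 ALLOC][9-17 ALLOC][18-27 ALLOC][28-30 FREE][31-31 ALLOC][32-37 ALLOC][38-40 FREE]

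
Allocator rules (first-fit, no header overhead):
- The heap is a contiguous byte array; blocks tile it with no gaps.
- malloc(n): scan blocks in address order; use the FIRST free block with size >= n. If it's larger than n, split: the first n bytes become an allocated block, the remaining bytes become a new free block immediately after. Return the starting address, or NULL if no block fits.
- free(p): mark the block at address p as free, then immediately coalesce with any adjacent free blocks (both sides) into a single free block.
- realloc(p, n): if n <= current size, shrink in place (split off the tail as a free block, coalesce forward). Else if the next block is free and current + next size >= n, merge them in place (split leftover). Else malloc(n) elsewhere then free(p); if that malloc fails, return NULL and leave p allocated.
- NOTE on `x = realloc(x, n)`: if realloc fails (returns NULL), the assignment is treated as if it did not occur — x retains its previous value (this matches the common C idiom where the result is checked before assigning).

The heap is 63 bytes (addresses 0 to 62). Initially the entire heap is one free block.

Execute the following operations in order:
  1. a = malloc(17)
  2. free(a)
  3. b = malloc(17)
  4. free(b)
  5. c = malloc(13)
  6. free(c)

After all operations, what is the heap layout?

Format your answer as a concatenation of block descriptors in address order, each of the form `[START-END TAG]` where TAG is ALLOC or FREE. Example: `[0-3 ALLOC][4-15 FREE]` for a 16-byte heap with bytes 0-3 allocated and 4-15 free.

Answer: [0-62 FREE]

Derivation:
Op 1: a = malloc(17) -> a = 0; heap: [0-16 ALLOC][17-62 FREE]
Op 2: free(a) -> (freed a); heap: [0-62 FREE]
Op 3: b = malloc(17) -> b = 0; heap: [0-16 ALLOC][17-62 FREE]
Op 4: free(b) -> (freed b); heap: [0-62 FREE]
Op 5: c = malloc(13) -> c = 0; heap: [0-12 ALLOC][13-62 FREE]
Op 6: free(c) -> (freed c); heap: [0-62 FREE]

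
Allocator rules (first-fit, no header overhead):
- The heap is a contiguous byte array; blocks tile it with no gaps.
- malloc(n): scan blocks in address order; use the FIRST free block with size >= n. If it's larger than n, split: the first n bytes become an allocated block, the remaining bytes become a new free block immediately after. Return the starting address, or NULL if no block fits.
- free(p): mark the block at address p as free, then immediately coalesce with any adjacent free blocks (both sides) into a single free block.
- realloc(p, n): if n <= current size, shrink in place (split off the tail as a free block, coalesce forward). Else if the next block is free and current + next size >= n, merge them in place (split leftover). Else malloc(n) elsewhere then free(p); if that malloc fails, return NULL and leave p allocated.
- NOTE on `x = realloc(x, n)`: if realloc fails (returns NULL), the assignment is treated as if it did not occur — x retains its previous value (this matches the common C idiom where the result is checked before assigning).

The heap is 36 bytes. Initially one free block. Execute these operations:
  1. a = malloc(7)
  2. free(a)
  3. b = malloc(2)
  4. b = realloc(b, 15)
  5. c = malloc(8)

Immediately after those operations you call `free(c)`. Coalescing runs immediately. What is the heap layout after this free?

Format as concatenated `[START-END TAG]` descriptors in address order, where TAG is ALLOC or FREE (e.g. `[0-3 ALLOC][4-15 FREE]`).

Answer: [0-14 ALLOC][15-35 FREE]

Derivation:
Op 1: a = malloc(7) -> a = 0; heap: [0-6 ALLOC][7-35 FREE]
Op 2: free(a) -> (freed a); heap: [0-35 FREE]
Op 3: b = malloc(2) -> b = 0; heap: [0-1 ALLOC][2-35 FREE]
Op 4: b = realloc(b, 15) -> b = 0; heap: [0-14 ALLOC][15-35 FREE]
Op 5: c = malloc(8) -> c = 15; heap: [0-14 ALLOC][15-22 ALLOC][23-35 FREE]
free(c): c = 15 -> block [15-22 ALLOC]; mark free, coalesce with adjacent free neighbors -> [0-14 ALLOC][15-35 FREE]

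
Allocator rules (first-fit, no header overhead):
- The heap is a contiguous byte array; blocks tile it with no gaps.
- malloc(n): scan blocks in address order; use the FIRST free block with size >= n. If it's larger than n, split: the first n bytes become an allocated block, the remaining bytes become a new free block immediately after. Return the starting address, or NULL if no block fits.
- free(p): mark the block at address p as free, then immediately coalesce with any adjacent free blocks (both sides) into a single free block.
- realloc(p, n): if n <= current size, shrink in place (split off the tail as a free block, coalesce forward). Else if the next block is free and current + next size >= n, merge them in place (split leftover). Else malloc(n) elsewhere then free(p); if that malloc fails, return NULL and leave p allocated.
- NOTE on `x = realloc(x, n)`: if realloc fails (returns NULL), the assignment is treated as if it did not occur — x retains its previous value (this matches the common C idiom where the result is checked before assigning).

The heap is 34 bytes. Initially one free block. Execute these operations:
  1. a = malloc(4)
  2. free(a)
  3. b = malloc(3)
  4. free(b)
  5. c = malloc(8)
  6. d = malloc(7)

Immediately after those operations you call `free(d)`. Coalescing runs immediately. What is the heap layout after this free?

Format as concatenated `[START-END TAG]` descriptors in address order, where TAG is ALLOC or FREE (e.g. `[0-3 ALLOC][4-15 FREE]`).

Answer: [0-7 ALLOC][8-33 FREE]

Derivation:
Op 1: a = malloc(4) -> a = 0; heap: [0-3 ALLOC][4-33 FREE]
Op 2: free(a) -> (freed a); heap: [0-33 FREE]
Op 3: b = malloc(3) -> b = 0; heap: [0-2 ALLOC][3-33 FREE]
Op 4: free(b) -> (freed b); heap: [0-33 FREE]
Op 5: c = malloc(8) -> c = 0; heap: [0-7 ALLOC][8-33 FREE]
Op 6: d = malloc(7) -> d = 8; heap: [0-7 ALLOC][8-14 ALLOC][15-33 FREE]
free(d): d = 8 -> block [8-14 ALLOC]; mark free, coalesce with adjacent free neighbors -> [0-7 ALLOC][8-33 FREE]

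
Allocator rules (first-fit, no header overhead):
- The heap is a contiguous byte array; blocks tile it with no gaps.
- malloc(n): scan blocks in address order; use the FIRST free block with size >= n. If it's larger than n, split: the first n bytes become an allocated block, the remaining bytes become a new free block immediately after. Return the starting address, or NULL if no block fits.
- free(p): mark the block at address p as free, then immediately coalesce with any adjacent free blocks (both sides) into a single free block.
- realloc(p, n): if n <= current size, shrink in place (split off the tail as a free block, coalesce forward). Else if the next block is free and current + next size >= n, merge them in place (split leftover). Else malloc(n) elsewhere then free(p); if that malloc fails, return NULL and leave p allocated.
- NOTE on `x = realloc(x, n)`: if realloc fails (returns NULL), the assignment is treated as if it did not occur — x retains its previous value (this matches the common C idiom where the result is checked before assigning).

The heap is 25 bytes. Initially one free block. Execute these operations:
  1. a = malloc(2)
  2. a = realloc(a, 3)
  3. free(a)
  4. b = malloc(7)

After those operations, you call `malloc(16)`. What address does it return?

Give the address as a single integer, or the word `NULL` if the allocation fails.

Answer: 7

Derivation:
Op 1: a = malloc(2) -> a = 0; heap: [0-1 ALLOC][2-24 FREE]
Op 2: a = realloc(a, 3) -> a = 0; heap: [0-2 ALLOC][3-24 FREE]
Op 3: free(a) -> (freed a); heap: [0-24 FREE]
Op 4: b = malloc(7) -> b = 0; heap: [0-6 ALLOC][7-24 FREE]
malloc(16): first-fit scan over [0-6 ALLOC][7-24 FREE] -> 7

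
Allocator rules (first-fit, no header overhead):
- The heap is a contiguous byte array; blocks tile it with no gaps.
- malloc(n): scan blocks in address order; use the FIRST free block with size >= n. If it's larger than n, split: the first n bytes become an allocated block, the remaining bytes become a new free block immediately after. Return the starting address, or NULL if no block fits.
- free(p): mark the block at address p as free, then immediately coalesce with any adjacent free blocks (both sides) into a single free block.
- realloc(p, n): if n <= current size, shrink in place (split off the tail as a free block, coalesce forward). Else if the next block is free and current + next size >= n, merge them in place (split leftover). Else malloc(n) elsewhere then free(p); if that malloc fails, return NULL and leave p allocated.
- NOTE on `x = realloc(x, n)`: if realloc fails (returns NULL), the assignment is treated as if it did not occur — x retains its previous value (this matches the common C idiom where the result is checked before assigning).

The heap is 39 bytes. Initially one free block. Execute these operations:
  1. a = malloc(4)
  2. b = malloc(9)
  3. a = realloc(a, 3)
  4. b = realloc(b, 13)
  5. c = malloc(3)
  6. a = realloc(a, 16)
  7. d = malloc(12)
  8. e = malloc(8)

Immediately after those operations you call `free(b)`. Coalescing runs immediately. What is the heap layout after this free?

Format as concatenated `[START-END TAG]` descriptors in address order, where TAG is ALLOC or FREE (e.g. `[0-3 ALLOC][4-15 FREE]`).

Answer: [0-16 FREE][17-19 ALLOC][20-35 ALLOC][36-38 FREE]

Derivation:
Op 1: a = malloc(4) -> a = 0; heap: [0-3 ALLOC][4-38 FREE]
Op 2: b = malloc(9) -> b = 4; heap: [0-3 ALLOC][4-12 ALLOC][13-38 FREE]
Op 3: a = realloc(a, 3) -> a = 0; heap: [0-2 ALLOC][3-3 FREE][4-12 ALLOC][13-38 FREE]
Op 4: b = realloc(b, 13) -> b = 4; heap: [0-2 ALLOC][3-3 FREE][4-16 ALLOC][17-38 FREE]
Op 5: c = malloc(3) -> c = 17; heap: [0-2 ALLOC][3-3 FREE][4-16 ALLOC][17-19 ALLOC][20-38 FREE]
Op 6: a = realloc(a, 16) -> a = 20; heap: [0-3 FREE][4-16 ALLOC][17-19 ALLOC][20-35 ALLOC][36-38 FREE]
Op 7: d = malloc(12) -> d = NULL; heap: [0-3 FREE][4-16 ALLOC][17-19 ALLOC][20-35 ALLOC][36-38 FREE]
Op 8: e = malloc(8) -> e = NULL; heap: [0-3 FREE][4-16 ALLOC][17-19 ALLOC][20-35 ALLOC][36-38 FREE]
free(b): b = 4 -> block [4-16 ALLOC]; mark free, coalesce with adjacent free neighbors -> [0-16 FREE][17-19 ALLOC][20-35 ALLOC][36-38 FREE]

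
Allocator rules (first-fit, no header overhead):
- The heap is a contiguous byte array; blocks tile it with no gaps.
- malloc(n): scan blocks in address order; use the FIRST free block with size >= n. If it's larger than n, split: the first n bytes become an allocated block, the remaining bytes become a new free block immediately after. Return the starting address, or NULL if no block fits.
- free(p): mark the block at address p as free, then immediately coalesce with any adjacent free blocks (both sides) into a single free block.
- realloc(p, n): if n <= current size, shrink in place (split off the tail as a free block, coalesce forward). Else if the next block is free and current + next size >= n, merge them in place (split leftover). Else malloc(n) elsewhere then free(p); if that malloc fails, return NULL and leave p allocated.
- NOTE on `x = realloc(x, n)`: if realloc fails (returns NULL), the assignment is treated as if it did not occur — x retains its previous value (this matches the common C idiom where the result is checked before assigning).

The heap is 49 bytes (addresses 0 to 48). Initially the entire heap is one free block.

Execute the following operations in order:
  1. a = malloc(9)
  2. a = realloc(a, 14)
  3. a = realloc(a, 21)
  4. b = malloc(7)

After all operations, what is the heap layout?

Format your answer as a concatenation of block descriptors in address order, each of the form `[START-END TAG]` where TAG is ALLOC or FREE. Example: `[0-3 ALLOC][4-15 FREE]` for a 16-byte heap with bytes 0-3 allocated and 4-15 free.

Op 1: a = malloc(9) -> a = 0; heap: [0-8 ALLOC][9-48 FREE]
Op 2: a = realloc(a, 14) -> a = 0; heap: [0-13 ALLOC][14-48 FREE]
Op 3: a = realloc(a, 21) -> a = 0; heap: [0-20 ALLOC][21-48 FREE]
Op 4: b = malloc(7) -> b = 21; heap: [0-20 ALLOC][21-27 ALLOC][28-48 FREE]

Answer: [0-20 ALLOC][21-27 ALLOC][28-48 FREE]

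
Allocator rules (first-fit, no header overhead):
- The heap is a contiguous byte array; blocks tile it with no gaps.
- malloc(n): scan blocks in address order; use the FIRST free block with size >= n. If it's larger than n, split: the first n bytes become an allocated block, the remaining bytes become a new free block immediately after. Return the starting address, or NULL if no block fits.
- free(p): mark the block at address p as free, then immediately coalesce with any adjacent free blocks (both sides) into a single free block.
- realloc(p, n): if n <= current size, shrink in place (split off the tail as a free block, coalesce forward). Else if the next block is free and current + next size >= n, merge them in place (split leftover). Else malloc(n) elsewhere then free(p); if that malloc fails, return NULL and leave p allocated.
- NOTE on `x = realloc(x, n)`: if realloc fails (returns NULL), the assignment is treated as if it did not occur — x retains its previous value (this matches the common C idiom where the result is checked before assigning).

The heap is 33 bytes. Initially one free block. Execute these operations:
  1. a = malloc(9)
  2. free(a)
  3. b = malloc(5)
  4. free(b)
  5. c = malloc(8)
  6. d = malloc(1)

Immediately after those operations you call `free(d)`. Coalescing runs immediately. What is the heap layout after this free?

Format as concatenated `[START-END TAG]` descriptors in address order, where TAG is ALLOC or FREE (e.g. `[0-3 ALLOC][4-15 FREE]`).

Op 1: a = malloc(9) -> a = 0; heap: [0-8 ALLOC][9-32 FREE]
Op 2: free(a) -> (freed a); heap: [0-32 FREE]
Op 3: b = malloc(5) -> b = 0; heap: [0-4 ALLOC][5-32 FREE]
Op 4: free(b) -> (freed b); heap: [0-32 FREE]
Op 5: c = malloc(8) -> c = 0; heap: [0-7 ALLOC][8-32 FREE]
Op 6: d = malloc(1) -> d = 8; heap: [0-7 ALLOC][8-8 ALLOC][9-32 FREE]
free(d): d = 8 -> block [8-8 ALLOC]; mark free, coalesce with adjacent free neighbors -> [0-7 ALLOC][8-32 FREE]

Answer: [0-7 ALLOC][8-32 FREE]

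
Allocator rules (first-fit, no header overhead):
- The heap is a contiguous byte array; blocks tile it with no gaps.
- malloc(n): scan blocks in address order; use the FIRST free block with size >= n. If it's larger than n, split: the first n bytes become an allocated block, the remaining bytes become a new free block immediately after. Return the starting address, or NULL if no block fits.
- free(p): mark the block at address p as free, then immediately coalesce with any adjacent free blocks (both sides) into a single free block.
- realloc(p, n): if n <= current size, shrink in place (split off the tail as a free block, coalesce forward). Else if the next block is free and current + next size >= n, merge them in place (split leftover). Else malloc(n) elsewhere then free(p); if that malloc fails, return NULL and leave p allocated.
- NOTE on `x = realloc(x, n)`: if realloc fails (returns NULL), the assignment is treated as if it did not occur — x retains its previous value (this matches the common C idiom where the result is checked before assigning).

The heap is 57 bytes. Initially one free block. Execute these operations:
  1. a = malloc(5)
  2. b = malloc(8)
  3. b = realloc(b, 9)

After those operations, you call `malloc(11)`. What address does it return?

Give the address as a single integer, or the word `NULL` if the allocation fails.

Answer: 14

Derivation:
Op 1: a = malloc(5) -> a = 0; heap: [0-4 ALLOC][5-56 FREE]
Op 2: b = malloc(8) -> b = 5; heap: [0-4 ALLOC][5-12 ALLOC][13-56 FREE]
Op 3: b = realloc(b, 9) -> b = 5; heap: [0-4 ALLOC][5-13 ALLOC][14-56 FREE]
malloc(11): first-fit scan over [0-4 ALLOC][5-13 ALLOC][14-56 FREE] -> 14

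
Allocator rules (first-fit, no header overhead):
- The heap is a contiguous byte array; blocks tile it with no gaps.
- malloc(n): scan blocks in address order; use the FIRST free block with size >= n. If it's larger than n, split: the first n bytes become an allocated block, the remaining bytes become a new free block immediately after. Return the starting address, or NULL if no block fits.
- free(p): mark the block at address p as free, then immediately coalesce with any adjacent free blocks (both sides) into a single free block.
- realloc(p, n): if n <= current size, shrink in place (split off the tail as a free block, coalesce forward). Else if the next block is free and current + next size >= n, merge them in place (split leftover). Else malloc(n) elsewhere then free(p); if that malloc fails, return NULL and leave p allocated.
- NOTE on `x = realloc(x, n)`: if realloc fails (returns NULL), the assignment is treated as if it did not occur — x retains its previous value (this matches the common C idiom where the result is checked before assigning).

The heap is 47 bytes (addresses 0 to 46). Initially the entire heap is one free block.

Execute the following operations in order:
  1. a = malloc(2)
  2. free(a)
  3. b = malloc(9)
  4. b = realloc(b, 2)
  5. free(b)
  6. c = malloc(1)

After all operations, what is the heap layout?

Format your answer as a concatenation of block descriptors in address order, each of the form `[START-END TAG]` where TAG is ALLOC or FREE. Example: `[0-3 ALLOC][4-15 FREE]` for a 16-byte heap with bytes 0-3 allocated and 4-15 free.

Answer: [0-0 ALLOC][1-46 FREE]

Derivation:
Op 1: a = malloc(2) -> a = 0; heap: [0-1 ALLOC][2-46 FREE]
Op 2: free(a) -> (freed a); heap: [0-46 FREE]
Op 3: b = malloc(9) -> b = 0; heap: [0-8 ALLOC][9-46 FREE]
Op 4: b = realloc(b, 2) -> b = 0; heap: [0-1 ALLOC][2-46 FREE]
Op 5: free(b) -> (freed b); heap: [0-46 FREE]
Op 6: c = malloc(1) -> c = 0; heap: [0-0 ALLOC][1-46 FREE]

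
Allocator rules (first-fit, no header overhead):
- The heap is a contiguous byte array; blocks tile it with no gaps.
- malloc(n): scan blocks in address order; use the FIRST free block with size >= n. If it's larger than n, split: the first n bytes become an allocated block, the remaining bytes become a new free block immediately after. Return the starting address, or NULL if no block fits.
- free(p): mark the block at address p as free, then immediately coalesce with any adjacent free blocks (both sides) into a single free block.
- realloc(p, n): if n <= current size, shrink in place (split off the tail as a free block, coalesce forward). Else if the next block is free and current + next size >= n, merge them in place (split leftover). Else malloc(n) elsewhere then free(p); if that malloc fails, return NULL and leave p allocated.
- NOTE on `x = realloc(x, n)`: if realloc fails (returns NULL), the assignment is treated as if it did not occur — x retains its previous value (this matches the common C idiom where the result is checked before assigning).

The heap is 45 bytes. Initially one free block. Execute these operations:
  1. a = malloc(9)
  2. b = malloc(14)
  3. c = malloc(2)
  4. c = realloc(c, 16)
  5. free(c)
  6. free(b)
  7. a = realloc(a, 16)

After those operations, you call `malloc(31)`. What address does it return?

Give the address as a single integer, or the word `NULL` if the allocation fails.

Op 1: a = malloc(9) -> a = 0; heap: [0-8 ALLOC][9-44 FREE]
Op 2: b = malloc(14) -> b = 9; heap: [0-8 ALLOC][9-22 ALLOC][23-44 FREE]
Op 3: c = malloc(2) -> c = 23; heap: [0-8 ALLOC][9-22 ALLOC][23-24 ALLOC][25-44 FREE]
Op 4: c = realloc(c, 16) -> c = 23; heap: [0-8 ALLOC][9-22 ALLOC][23-38 ALLOC][39-44 FREE]
Op 5: free(c) -> (freed c); heap: [0-8 ALLOC][9-22 ALLOC][23-44 FREE]
Op 6: free(b) -> (freed b); heap: [0-8 ALLOC][9-44 FREE]
Op 7: a = realloc(a, 16) -> a = 0; heap: [0-15 ALLOC][16-44 FREE]
malloc(31): first-fit scan over [0-15 ALLOC][16-44 FREE] -> NULL

Answer: NULL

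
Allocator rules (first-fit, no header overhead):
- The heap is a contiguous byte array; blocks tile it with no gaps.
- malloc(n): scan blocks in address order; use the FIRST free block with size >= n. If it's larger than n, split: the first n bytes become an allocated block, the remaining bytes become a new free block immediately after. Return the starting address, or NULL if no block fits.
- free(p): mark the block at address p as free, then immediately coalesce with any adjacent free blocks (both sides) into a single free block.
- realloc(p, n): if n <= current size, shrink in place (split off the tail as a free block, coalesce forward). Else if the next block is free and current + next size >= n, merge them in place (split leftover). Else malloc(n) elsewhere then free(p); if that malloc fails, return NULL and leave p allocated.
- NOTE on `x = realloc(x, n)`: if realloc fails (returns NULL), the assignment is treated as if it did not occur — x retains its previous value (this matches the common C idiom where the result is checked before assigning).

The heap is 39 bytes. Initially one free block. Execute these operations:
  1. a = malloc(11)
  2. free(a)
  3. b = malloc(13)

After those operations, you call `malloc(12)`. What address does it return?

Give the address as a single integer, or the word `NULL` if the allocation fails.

Answer: 13

Derivation:
Op 1: a = malloc(11) -> a = 0; heap: [0-10 ALLOC][11-38 FREE]
Op 2: free(a) -> (freed a); heap: [0-38 FREE]
Op 3: b = malloc(13) -> b = 0; heap: [0-12 ALLOC][13-38 FREE]
malloc(12): first-fit scan over [0-12 ALLOC][13-38 FREE] -> 13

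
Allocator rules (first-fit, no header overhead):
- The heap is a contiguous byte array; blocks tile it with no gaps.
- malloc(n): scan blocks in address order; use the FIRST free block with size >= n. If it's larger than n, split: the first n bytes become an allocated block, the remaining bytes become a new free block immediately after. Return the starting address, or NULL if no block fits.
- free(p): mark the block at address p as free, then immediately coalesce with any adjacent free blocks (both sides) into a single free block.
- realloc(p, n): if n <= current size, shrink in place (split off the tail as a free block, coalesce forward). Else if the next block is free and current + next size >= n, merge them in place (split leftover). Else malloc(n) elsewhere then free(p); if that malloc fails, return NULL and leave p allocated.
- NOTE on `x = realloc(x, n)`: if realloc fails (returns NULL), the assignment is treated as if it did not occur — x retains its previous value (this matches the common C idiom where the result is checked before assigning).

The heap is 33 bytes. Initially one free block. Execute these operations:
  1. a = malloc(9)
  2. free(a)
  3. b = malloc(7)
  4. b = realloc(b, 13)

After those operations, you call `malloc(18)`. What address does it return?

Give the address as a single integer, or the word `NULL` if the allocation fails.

Op 1: a = malloc(9) -> a = 0; heap: [0-8 ALLOC][9-32 FREE]
Op 2: free(a) -> (freed a); heap: [0-32 FREE]
Op 3: b = malloc(7) -> b = 0; heap: [0-6 ALLOC][7-32 FREE]
Op 4: b = realloc(b, 13) -> b = 0; heap: [0-12 ALLOC][13-32 FREE]
malloc(18): first-fit scan over [0-12 ALLOC][13-32 FREE] -> 13

Answer: 13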